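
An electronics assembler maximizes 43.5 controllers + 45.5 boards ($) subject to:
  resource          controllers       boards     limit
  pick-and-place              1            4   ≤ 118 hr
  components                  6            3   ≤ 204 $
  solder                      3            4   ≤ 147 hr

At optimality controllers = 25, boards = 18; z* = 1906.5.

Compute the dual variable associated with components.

Binding: components and solder. Non-binding: pick-and-place (21 unused).
Slack constraints have shadow price 0 (complementary slackness).
Dual feasibility on the basic columns requires 6·y_components + 3·y_solder = 43.5, 3·y_components + 4·y_solder = 45.5.
This yields shadow prices y_components = 2.5, y_solder = 9.5.
Shadow price of components = 2.5.

2.5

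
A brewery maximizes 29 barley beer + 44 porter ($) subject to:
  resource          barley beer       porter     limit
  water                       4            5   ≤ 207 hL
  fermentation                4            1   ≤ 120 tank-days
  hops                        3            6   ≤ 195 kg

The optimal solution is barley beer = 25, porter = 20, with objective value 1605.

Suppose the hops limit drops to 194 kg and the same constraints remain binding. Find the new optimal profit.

1598

Check each constraint at x*: water 200/207 (slack 7); fermentation 120/120 (tight); hops 195/195 (tight).
Slack constraints have shadow price 0 (complementary slackness).
From A_Bᵀ y = c: 4·y_fermentation + 3·y_hops = 29; 1·y_fermentation + 6·y_hops = 44.
This yields shadow prices y_fermentation = 2, y_hops = 7.
Δz = y_hops·Δb = 7 × (-1) = -7, so new z* = 1605 − 7 = 1598.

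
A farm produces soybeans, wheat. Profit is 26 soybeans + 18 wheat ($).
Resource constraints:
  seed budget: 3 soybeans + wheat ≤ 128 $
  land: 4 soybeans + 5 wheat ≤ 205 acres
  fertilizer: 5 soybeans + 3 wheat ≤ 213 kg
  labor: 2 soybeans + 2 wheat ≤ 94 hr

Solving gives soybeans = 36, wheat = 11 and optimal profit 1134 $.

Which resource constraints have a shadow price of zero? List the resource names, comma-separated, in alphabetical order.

land, seed budget

seed budget: 119/128 (slack 9)
land: 199/205 (slack 6)
fertilizer: 213/213 (binding)
labor: 94/94 (binding)
By complementary slackness, a constraint with positive slack has shadow price 0 → land, seed budget.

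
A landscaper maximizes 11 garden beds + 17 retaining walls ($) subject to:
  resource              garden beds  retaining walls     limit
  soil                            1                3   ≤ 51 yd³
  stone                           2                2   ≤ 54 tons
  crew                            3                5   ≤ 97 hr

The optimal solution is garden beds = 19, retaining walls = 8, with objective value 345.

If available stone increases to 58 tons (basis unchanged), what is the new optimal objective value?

349

Binding: stone and crew. Non-binding: soil (8 unused).
Since soil is not tight, its dual is 0.
The binding rows give the dual system: 2·y_stone + 3·y_crew = 11 and 2·y_stone + 5·y_crew = 17.
→ y_stone = 1 and y_crew = 3.
Δz = y_stone·Δb = 1 × (4) = 4, so new z* = 345 + 4 = 349.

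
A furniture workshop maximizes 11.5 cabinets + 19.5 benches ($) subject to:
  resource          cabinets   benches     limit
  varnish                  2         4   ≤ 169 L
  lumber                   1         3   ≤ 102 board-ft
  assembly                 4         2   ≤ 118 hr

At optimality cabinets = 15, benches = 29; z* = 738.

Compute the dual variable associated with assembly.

1.5

Binding: lumber and assembly. Non-binding: varnish (23 unused).
By complementary slackness, y = 0 for the non-binding constraint.
Dual feasibility on the basic columns requires 1·y_lumber + 4·y_assembly = 11.5, 3·y_lumber + 2·y_assembly = 19.5.
→ y_lumber = 5.5 and y_assembly = 1.5.
Shadow price of assembly = 1.5.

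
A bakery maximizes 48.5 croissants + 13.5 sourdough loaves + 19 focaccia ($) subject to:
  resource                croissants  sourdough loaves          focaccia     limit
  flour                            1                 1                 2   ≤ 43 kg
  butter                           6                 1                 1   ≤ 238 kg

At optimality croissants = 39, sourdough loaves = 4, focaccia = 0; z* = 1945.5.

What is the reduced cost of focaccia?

-1

Both flour and butter are binding at x*.
Dual feasibility on the basic columns requires 1·y_flour + 6·y_butter = 48.5, 1·y_flour + 1·y_butter = 13.5.
→ y_flour = 6.5 and y_butter = 7.
Reduced cost of focaccia: c₃ − yᵀa₃ = 19 − (6.5·2 + 7·1) = 19 − 20 = -1.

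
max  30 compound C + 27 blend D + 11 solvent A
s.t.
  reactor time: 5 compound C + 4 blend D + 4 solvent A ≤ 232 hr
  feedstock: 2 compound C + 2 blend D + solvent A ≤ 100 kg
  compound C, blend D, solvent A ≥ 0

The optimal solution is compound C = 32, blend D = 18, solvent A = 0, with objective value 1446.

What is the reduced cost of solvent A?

Check each constraint at x*: reactor time 232/232 (tight); feedstock 100/100 (tight).
From A_Bᵀ y = c: 5·y_reactor time + 2·y_feedstock = 30; 4·y_reactor time + 2·y_feedstock = 27.
Solving: y_reactor time = 3, y_feedstock = 7.5.
Reduced cost of solvent A: c₃ − yᵀa₃ = 11 − (3·4 + 7.5·1) = 11 − 19.5 = -8.5.

-8.5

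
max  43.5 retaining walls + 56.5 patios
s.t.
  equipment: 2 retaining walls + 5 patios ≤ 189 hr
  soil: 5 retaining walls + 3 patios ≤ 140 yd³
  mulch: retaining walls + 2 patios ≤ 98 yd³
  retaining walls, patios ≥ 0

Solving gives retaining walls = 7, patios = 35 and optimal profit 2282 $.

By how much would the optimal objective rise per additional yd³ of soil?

5.5

At the optimum: equipment uses 189 of 189 (binding); soil uses 140 of 140 (binding); mulch uses 77 of 98 (slack = 21).
Since mulch is not tight, its dual is 0.
Dual feasibility on the basic columns requires 2·y_equipment + 5·y_soil = 43.5, 5·y_equipment + 3·y_soil = 56.5.
Solving: y_equipment = 8, y_soil = 5.5.
Shadow price of soil = 5.5.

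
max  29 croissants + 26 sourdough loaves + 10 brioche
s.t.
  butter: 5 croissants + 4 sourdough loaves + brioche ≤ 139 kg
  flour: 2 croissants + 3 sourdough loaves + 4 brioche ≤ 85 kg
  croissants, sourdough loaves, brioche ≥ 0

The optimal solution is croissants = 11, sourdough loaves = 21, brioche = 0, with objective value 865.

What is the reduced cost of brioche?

-3

At the optimum: butter uses 139 of 139 (binding); flour uses 85 of 85 (binding).
From A_Bᵀ y = c: 5·y_butter + 2·y_flour = 29; 4·y_butter + 3·y_flour = 26.
Solving: y_butter = 5, y_flour = 2.
Reduced cost of brioche: c₃ − yᵀa₃ = 10 − (5·1 + 2·4) = 10 − 13 = -3.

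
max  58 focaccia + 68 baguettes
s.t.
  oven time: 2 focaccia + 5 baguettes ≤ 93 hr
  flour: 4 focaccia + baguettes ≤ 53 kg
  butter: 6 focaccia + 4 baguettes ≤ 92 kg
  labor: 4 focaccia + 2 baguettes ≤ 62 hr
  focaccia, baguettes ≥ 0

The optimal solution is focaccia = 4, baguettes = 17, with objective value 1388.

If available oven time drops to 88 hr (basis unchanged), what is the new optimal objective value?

Binding: oven time and butter. Non-binding: flour (20 unused), labor (12 unused).
Slack constraints have shadow price 0 (complementary slackness).
From A_Bᵀ y = c: 2·y_oven time + 6·y_butter = 58; 5·y_oven time + 4·y_butter = 68.
This yields shadow prices y_oven time = 8, y_butter = 7.
Δz = y_oven time·Δb = 8 × (-5) = -40, so new z* = 1388 − 40 = 1348.

1348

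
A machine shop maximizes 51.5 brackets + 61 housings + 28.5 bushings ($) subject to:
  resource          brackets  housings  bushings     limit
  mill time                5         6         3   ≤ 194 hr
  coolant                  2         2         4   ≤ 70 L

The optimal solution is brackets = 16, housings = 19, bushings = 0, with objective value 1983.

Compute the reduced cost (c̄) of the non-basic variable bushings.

-8

Both mill time and coolant are binding at x*.
Dual feasibility on the basic columns requires 5·y_mill time + 2·y_coolant = 51.5, 6·y_mill time + 2·y_coolant = 61.
→ y_mill time = 9.5 and y_coolant = 2.
Reduced cost of bushings: c₃ − yᵀa₃ = 28.5 − (9.5·3 + 2·4) = 28.5 − 36.5 = -8.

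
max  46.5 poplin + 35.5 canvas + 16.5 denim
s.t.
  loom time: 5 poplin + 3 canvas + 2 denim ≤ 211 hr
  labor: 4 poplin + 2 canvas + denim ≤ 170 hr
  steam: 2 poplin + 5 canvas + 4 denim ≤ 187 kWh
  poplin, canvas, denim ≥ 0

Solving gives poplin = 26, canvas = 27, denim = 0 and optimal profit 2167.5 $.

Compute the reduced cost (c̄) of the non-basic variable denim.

Binding: loom time and steam. Non-binding: labor (12 unused).
Since labor is not tight, its dual is 0.
The binding rows give the dual system: 5·y_loom time + 2·y_steam = 46.5 and 3·y_loom time + 5·y_steam = 35.5.
This yields shadow prices y_loom time = 8.5, y_steam = 2.
Reduced cost of denim: c₃ − yᵀa₃ = 16.5 − (8.5·2 + 2·4) = 16.5 − 25 = -8.5.

-8.5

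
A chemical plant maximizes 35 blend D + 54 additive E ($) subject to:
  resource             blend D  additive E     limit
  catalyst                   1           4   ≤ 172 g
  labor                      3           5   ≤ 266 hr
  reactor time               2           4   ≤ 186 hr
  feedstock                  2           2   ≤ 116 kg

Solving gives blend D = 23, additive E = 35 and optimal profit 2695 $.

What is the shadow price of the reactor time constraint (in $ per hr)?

Check each constraint at x*: catalyst 163/172 (slack 9); labor 244/266 (slack 22); reactor time 186/186 (tight); feedstock 116/116 (tight).
Since catalyst, labor are not tight, their duals are 0.
From A_Bᵀ y = c: 2·y_reactor time + 2·y_feedstock = 35; 4·y_reactor time + 2·y_feedstock = 54.
Solving: y_reactor time = 9.5, y_feedstock = 8.
Shadow price of reactor time = 9.5.

9.5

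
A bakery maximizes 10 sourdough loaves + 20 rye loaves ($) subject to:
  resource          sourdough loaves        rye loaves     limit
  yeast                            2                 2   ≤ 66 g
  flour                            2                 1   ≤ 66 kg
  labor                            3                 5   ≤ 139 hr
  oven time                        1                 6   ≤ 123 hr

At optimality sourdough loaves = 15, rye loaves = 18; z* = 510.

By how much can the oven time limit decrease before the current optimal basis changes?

Binding constraints: yeast, oven time. The basis is B = [[2,2],[1,6]] with det 10.
Per unit decrease in oven time, x* moves by d = (0.2, -0.2).
The basis stays optimal until rye loaves reaches 0; allowable decrease = 90 hr.

90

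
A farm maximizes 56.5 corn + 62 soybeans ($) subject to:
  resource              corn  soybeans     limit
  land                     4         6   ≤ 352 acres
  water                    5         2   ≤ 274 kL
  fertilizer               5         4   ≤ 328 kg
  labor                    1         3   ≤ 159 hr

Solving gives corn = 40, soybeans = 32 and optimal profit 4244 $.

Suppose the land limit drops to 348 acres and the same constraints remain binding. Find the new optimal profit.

4220

Check each constraint at x*: land 352/352 (tight); water 264/274 (slack 10); fertilizer 328/328 (tight); labor 136/159 (slack 23).
Slack constraints have shadow price 0 (complementary slackness).
From A_Bᵀ y = c: 4·y_land + 5·y_fertilizer = 56.5; 6·y_land + 4·y_fertilizer = 62.
Solving: y_land = 6, y_fertilizer = 6.5.
Δz = y_land·Δb = 6 × (-4) = -24, so new z* = 4244 − 24 = 4220.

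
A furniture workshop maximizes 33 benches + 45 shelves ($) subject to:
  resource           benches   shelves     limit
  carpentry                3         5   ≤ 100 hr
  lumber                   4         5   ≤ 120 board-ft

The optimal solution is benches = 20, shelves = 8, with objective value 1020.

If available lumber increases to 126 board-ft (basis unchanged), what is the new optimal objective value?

At the optimum: carpentry uses 100 of 100 (binding); lumber uses 120 of 120 (binding).
Dual feasibility on the basic columns requires 3·y_carpentry + 4·y_lumber = 33, 5·y_carpentry + 5·y_lumber = 45.
Solving: y_carpentry = 3, y_lumber = 6.
Δz = y_lumber·Δb = 6 × (6) = 36, so new z* = 1020 + 36 = 1056.

1056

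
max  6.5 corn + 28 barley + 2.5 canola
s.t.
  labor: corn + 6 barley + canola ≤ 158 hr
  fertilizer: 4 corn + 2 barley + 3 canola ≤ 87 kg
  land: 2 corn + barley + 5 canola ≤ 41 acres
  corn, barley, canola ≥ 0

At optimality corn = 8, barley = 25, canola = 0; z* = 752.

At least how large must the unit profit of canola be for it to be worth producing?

Binding: labor and land. Non-binding: fertilizer (5 unused).
Since fertilizer is not tight, its dual is 0.
Dual feasibility on the basic columns requires 1·y_labor + 2·y_land = 6.5, 6·y_labor + 1·y_land = 28.
→ y_labor = 4.5 and y_land = 1.
canola enters the basis when its profit ≥ yᵀa₃ = 4.5·1 + 1·5 = 9.5.

9.5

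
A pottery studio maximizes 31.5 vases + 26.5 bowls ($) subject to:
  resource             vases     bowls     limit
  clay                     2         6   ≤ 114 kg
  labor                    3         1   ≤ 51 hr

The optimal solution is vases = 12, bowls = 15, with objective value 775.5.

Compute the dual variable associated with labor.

8.5

At the optimum: clay uses 114 of 114 (binding); labor uses 51 of 51 (binding).
The binding rows give the dual system: 2·y_clay + 3·y_labor = 31.5 and 6·y_clay + 1·y_labor = 26.5.
Solving: y_clay = 3, y_labor = 8.5.
Shadow price of labor = 8.5.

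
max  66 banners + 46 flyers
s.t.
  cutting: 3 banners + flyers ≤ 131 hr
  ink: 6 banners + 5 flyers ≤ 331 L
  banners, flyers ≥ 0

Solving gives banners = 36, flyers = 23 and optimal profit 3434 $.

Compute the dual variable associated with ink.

8

Both cutting and ink are binding at x*.
The binding rows give the dual system: 3·y_cutting + 6·y_ink = 66 and 1·y_cutting + 5·y_ink = 46.
→ y_cutting = 6 and y_ink = 8.
Shadow price of ink = 8.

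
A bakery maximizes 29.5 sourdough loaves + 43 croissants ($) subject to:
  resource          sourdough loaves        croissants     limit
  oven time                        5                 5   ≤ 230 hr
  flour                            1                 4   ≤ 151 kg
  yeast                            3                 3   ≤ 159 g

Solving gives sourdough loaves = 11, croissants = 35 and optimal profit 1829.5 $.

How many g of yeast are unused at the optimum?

21

yeast used = 3·11 + 3·35 = 138; slack = 159 − 138 = 21.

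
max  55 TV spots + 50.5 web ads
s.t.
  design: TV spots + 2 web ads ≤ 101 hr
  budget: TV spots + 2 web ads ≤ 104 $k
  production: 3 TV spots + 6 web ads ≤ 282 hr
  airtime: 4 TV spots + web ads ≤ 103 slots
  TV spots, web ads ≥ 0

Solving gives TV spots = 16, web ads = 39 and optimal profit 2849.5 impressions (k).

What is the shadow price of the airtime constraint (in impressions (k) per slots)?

8.5

At the optimum: design uses 94 of 101 (slack = 7); budget uses 94 of 104 (slack = 10); production uses 282 of 282 (binding); airtime uses 103 of 103 (binding).
By complementary slackness, y = 0 for the non-binding constraints.
Dual feasibility on the basic columns requires 3·y_production + 4·y_airtime = 55, 6·y_production + 1·y_airtime = 50.5.
→ y_production = 7 and y_airtime = 8.5.
Shadow price of airtime = 8.5.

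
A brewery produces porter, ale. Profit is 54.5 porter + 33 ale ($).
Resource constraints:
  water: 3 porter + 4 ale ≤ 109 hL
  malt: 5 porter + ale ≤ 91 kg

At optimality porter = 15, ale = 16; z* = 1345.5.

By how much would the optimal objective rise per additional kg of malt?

7

Both water and malt are binding at x*.
Dual feasibility on the basic columns requires 3·y_water + 5·y_malt = 54.5, 4·y_water + 1·y_malt = 33.
→ y_water = 6.5 and y_malt = 7.
Shadow price of malt = 7.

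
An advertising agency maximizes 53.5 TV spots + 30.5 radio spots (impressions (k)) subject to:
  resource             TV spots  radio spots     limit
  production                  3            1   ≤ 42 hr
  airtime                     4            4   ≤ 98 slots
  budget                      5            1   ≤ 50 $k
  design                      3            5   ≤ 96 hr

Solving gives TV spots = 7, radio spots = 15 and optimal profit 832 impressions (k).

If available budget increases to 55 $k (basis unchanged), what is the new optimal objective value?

Check each constraint at x*: production 36/42 (slack 6); airtime 88/98 (slack 10); budget 50/50 (tight); design 96/96 (tight).
Since production, airtime are not tight, their duals are 0.
From A_Bᵀ y = c: 5·y_budget + 3·y_design = 53.5; 1·y_budget + 5·y_design = 30.5.
This yields shadow prices y_budget = 8, y_design = 4.5.
Δz = y_budget·Δb = 8 × (5) = 40, so new z* = 832 + 40 = 872.

872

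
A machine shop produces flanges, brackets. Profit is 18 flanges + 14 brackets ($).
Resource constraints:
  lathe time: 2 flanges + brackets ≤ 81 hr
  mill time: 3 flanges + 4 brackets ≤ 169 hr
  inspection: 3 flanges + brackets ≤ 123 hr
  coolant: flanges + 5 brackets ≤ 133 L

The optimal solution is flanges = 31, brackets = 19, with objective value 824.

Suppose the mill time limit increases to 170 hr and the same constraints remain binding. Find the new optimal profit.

826

Binding: lathe time and mill time. Non-binding: inspection (11 unused), coolant (7 unused).
Slack constraints have shadow price 0 (complementary slackness).
From A_Bᵀ y = c: 2·y_lathe time + 3·y_mill time = 18; 1·y_lathe time + 4·y_mill time = 14.
Solving: y_lathe time = 6, y_mill time = 2.
Δz = y_mill time·Δb = 2 × (1) = 2, so new z* = 824 + 2 = 826.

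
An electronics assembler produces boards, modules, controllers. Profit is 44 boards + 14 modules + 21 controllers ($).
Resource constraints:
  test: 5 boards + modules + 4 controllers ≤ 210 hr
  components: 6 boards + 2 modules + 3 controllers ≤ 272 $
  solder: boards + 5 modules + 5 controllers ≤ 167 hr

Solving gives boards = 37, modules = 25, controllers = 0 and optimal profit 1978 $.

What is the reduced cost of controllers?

Check each constraint at x*: test 210/210 (tight); components 272/272 (tight); solder 162/167 (slack 5).
Slack constraints have shadow price 0 (complementary slackness).
Dual feasibility on the basic columns requires 5·y_test + 6·y_components = 44, 1·y_test + 2·y_components = 14.
This yields shadow prices y_test = 1, y_components = 6.5.
Reduced cost of controllers: c₃ − yᵀa₃ = 21 − (1·4 + 6.5·3) = 21 − 23.5 = -2.5.

-2.5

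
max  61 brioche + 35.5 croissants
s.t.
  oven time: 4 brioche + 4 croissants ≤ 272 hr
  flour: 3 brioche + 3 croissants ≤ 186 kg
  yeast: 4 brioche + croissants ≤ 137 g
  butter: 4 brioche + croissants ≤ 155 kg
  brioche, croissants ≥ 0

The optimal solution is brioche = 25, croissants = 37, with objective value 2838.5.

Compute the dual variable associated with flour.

At the optimum: oven time uses 248 of 272 (slack = 24); flour uses 186 of 186 (binding); yeast uses 137 of 137 (binding); butter uses 137 of 155 (slack = 18).
By complementary slackness, y = 0 for the non-binding constraints.
From A_Bᵀ y = c: 3·y_flour + 4·y_yeast = 61; 3·y_flour + 1·y_yeast = 35.5.
This yields shadow prices y_flour = 9, y_yeast = 8.5.
Shadow price of flour = 9.

9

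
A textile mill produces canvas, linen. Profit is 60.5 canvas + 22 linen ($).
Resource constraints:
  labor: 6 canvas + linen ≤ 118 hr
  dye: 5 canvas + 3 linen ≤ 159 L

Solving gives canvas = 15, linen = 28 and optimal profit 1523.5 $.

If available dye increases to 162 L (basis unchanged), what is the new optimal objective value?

1540

Both labor and dye are binding at x*.
The binding rows give the dual system: 6·y_labor + 5·y_dye = 60.5 and 1·y_labor + 3·y_dye = 22.
→ y_labor = 5.5 and y_dye = 5.5.
Δz = y_dye·Δb = 5.5 × (3) = 16.5, so new z* = 1523.5 + 16.5 = 1540.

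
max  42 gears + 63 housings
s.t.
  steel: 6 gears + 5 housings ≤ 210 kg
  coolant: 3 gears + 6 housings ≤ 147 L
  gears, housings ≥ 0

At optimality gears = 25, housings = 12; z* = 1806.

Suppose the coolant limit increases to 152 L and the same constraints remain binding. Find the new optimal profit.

1846

At the optimum: steel uses 210 of 210 (binding); coolant uses 147 of 147 (binding).
The binding rows give the dual system: 6·y_steel + 3·y_coolant = 42 and 5·y_steel + 6·y_coolant = 63.
→ y_steel = 3 and y_coolant = 8.
Δz = y_coolant·Δb = 8 × (5) = 40, so new z* = 1806 + 40 = 1846.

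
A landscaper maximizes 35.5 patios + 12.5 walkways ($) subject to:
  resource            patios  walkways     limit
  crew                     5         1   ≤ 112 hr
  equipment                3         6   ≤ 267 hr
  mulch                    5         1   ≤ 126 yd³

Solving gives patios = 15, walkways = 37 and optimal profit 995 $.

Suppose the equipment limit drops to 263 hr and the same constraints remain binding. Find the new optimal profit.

991

At the optimum: crew uses 112 of 112 (binding); equipment uses 267 of 267 (binding); mulch uses 112 of 126 (slack = 14).
By complementary slackness, y = 0 for the non-binding constraint.
Dual feasibility on the basic columns requires 5·y_crew + 3·y_equipment = 35.5, 1·y_crew + 6·y_equipment = 12.5.
This yields shadow prices y_crew = 6.5, y_equipment = 1.
Δz = y_equipment·Δb = 1 × (-4) = -4, so new z* = 995 − 4 = 991.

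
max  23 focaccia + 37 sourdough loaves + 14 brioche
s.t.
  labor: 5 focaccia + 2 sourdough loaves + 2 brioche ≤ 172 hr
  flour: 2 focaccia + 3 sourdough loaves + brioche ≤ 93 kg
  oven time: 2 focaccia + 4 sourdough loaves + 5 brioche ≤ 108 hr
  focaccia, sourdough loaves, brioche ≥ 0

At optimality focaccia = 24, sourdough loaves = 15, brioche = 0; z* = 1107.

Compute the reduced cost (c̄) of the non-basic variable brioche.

-7.5

Check each constraint at x*: labor 150/172 (slack 22); flour 93/93 (tight); oven time 108/108 (tight).
By complementary slackness, y = 0 for the non-binding constraint.
Dual feasibility on the basic columns requires 2·y_flour + 2·y_oven time = 23, 3·y_flour + 4·y_oven time = 37.
Solving: y_flour = 9, y_oven time = 2.5.
Reduced cost of brioche: c₃ − yᵀa₃ = 14 − (9·1 + 2.5·5) = 14 − 21.5 = -7.5.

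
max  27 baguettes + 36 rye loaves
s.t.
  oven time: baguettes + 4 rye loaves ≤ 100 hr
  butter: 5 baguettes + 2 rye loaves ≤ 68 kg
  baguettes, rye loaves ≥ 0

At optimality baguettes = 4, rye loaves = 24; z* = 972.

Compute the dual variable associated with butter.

4

Both oven time and butter are binding at x*.
From A_Bᵀ y = c: 1·y_oven time + 5·y_butter = 27; 4·y_oven time + 2·y_butter = 36.
Solving: y_oven time = 7, y_butter = 4.
Shadow price of butter = 4.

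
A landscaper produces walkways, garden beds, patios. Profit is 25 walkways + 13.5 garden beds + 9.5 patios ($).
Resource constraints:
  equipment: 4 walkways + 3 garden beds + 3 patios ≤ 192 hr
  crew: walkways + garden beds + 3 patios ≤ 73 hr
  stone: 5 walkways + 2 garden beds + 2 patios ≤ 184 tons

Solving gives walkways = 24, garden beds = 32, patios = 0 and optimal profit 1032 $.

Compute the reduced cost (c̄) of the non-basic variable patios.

-4

Check each constraint at x*: equipment 192/192 (tight); crew 56/73 (slack 17); stone 184/184 (tight).
Since crew is not tight, its dual is 0.
Dual feasibility on the basic columns requires 4·y_equipment + 5·y_stone = 25, 3·y_equipment + 2·y_stone = 13.5.
This yields shadow prices y_equipment = 2.5, y_stone = 3.
Reduced cost of patios: c₃ − yᵀa₃ = 9.5 − (2.5·3 + 3·2) = 9.5 − 13.5 = -4.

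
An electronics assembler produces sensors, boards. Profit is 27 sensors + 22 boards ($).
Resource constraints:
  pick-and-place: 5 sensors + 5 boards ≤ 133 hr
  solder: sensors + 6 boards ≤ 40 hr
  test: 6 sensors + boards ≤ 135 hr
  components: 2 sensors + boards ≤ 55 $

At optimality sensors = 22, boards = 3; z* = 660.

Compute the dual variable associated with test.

4

Check each constraint at x*: pick-and-place 125/133 (slack 8); solder 40/40 (tight); test 135/135 (tight); components 47/55 (slack 8).
Slack constraints have shadow price 0 (complementary slackness).
The binding rows give the dual system: 1·y_solder + 6·y_test = 27 and 6·y_solder + 1·y_test = 22.
This yields shadow prices y_solder = 3, y_test = 4.
Shadow price of test = 4.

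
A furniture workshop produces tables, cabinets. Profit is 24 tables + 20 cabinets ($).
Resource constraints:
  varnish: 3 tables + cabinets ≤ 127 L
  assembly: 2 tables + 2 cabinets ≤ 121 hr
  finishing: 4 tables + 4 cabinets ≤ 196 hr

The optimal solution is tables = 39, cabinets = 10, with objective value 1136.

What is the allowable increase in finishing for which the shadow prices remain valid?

46

Binding constraints: varnish, finishing. The basis is B = [[3,1],[4,4]] with det 8.
Per unit increase in finishing, x* moves by d = (-0.125, 0.375).
The basis stays optimal until assembly becomes binding; allowable increase = 46 hr.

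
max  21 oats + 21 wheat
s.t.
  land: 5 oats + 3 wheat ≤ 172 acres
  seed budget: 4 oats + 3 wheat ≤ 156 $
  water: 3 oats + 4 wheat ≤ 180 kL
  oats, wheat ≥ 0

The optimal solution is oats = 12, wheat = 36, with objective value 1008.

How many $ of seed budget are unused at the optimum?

seed budget used = 4·12 + 3·36 = 156; slack = 156 − 156 = 0.

0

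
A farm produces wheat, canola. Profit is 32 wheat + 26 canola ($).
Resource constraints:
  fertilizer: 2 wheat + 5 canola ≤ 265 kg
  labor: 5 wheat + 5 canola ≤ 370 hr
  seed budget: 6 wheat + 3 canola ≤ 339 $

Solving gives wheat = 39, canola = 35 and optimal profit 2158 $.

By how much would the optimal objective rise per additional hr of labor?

4

Binding: labor and seed budget. Non-binding: fertilizer (12 unused).
Since fertilizer is not tight, its dual is 0.
The binding rows give the dual system: 5·y_labor + 6·y_seed budget = 32 and 5·y_labor + 3·y_seed budget = 26.
This yields shadow prices y_labor = 4, y_seed budget = 2.
Shadow price of labor = 4.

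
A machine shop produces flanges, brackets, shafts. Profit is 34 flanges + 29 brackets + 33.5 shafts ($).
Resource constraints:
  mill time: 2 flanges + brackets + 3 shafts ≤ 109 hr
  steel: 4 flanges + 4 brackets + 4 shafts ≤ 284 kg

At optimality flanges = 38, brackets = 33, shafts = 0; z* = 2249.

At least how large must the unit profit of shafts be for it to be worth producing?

39

At the optimum: mill time uses 109 of 109 (binding); steel uses 284 of 284 (binding).
The binding rows give the dual system: 2·y_mill time + 4·y_steel = 34 and 1·y_mill time + 4·y_steel = 29.
Solving: y_mill time = 5, y_steel = 6.
shafts enters the basis when its profit ≥ yᵀa₃ = 5·3 + 6·4 = 39.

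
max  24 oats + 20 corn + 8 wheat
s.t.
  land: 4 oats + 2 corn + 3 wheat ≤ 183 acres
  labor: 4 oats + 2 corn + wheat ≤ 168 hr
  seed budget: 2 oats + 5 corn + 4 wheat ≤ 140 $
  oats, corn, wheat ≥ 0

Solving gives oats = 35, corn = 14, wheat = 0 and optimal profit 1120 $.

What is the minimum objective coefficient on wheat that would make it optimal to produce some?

Binding: labor and seed budget. Non-binding: land (15 unused).
Slack constraints have shadow price 0 (complementary slackness).
The binding rows give the dual system: 4·y_labor + 2·y_seed budget = 24 and 2·y_labor + 5·y_seed budget = 20.
Solving: y_labor = 5, y_seed budget = 2.
wheat enters the basis when its profit ≥ yᵀa₃ = 5·1 + 2·4 = 13.

13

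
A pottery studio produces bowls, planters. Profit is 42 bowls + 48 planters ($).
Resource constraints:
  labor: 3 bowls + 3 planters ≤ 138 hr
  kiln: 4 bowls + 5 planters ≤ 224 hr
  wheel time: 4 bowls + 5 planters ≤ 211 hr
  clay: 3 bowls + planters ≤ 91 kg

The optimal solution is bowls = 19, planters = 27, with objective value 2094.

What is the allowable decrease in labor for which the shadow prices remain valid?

Binding constraints: labor, wheel time. The basis is B = [[3,3],[4,5]] with det 3.
Per unit decrease in labor, x* moves by d = (-1.6667, 1.3333).
The basis stays optimal until bowls reaches 0; allowable decrease = 11.4 hr.

11.4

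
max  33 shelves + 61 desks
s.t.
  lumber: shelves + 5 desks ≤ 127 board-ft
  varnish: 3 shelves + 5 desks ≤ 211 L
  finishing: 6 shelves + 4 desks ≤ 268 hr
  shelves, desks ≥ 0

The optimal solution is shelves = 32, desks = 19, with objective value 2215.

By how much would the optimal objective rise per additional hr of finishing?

4

At the optimum: lumber uses 127 of 127 (binding); varnish uses 191 of 211 (slack = 20); finishing uses 268 of 268 (binding).
By complementary slackness, y = 0 for the non-binding constraint.
From A_Bᵀ y = c: 1·y_lumber + 6·y_finishing = 33; 5·y_lumber + 4·y_finishing = 61.
This yields shadow prices y_lumber = 9, y_finishing = 4.
Shadow price of finishing = 4.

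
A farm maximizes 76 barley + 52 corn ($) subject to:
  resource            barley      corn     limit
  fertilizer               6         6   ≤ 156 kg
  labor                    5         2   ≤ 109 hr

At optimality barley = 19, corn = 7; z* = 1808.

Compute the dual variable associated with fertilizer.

At the optimum: fertilizer uses 156 of 156 (binding); labor uses 109 of 109 (binding).
Dual feasibility on the basic columns requires 6·y_fertilizer + 5·y_labor = 76, 6·y_fertilizer + 2·y_labor = 52.
→ y_fertilizer = 6 and y_labor = 8.
Shadow price of fertilizer = 6.

6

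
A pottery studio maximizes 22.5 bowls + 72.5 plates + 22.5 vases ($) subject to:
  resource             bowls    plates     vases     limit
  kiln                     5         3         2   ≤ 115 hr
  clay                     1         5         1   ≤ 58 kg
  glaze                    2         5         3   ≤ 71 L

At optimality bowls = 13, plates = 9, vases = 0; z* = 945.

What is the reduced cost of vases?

-8

Check each constraint at x*: kiln 92/115 (slack 23); clay 58/58 (tight); glaze 71/71 (tight).
Since kiln is not tight, its dual is 0.
From A_Bᵀ y = c: 1·y_clay + 2·y_glaze = 22.5; 5·y_clay + 5·y_glaze = 72.5.
→ y_clay = 6.5 and y_glaze = 8.
Reduced cost of vases: c₃ − yᵀa₃ = 22.5 − (6.5·1 + 8·3) = 22.5 − 30.5 = -8.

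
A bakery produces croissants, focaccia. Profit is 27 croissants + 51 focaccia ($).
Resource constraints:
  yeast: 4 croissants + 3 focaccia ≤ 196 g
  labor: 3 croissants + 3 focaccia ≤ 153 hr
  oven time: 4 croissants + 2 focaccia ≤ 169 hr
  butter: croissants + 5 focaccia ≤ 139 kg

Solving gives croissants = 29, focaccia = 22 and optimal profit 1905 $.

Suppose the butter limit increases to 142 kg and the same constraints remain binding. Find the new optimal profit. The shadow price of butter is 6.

1923

Δb = 3, so new z* = 1905 + (6)·(3) = 1905 + 18 = 1923.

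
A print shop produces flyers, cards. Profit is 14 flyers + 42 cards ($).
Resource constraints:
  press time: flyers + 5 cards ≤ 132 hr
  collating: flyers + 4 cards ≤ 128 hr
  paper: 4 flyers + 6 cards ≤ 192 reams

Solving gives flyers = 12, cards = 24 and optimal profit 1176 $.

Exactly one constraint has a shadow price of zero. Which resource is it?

collating

press time: 132/132 (binding)
collating: 108/128 (slack 20)
paper: 192/192 (binding)
By complementary slackness, a constraint with positive slack has shadow price 0 → collating.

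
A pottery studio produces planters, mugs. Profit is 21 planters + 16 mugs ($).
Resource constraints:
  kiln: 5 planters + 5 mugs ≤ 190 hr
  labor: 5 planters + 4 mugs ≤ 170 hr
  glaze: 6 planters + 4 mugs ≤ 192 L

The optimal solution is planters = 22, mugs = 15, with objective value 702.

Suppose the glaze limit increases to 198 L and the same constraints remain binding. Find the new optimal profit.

Binding: labor and glaze. Non-binding: kiln (5 unused).
By complementary slackness, y = 0 for the non-binding constraint.
Dual feasibility on the basic columns requires 5·y_labor + 6·y_glaze = 21, 4·y_labor + 4·y_glaze = 16.
This yields shadow prices y_labor = 3, y_glaze = 1.
Δz = y_glaze·Δb = 1 × (6) = 6, so new z* = 702 + 6 = 708.

708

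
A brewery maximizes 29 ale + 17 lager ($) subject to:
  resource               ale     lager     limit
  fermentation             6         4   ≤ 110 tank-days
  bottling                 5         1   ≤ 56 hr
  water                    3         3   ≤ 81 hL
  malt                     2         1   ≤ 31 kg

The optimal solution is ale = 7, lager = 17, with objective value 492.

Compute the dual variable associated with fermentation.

Binding: fermentation and malt. Non-binding: bottling (4 unused), water (9 unused).
By complementary slackness, y = 0 for the non-binding constraints.
From A_Bᵀ y = c: 6·y_fermentation + 2·y_malt = 29; 4·y_fermentation + 1·y_malt = 17.
Solving: y_fermentation = 2.5, y_malt = 7.
Shadow price of fermentation = 2.5.

2.5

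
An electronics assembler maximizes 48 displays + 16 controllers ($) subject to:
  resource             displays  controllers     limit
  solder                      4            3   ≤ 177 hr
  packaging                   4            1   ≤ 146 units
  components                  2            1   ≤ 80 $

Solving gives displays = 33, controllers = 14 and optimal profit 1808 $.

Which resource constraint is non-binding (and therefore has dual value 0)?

solder

solder: 174/177 (slack 3)
packaging: 146/146 (binding)
components: 80/80 (binding)
By complementary slackness, a constraint with positive slack has shadow price 0 → solder.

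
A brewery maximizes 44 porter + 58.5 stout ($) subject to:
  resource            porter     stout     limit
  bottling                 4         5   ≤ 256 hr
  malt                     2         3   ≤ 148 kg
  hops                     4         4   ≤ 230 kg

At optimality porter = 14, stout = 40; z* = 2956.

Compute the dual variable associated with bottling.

Binding: bottling and malt. Non-binding: hops (14 unused).
Slack constraints have shadow price 0 (complementary slackness).
The binding rows give the dual system: 4·y_bottling + 2·y_malt = 44 and 5·y_bottling + 3·y_malt = 58.5.
This yields shadow prices y_bottling = 7.5, y_malt = 7.
Shadow price of bottling = 7.5.

7.5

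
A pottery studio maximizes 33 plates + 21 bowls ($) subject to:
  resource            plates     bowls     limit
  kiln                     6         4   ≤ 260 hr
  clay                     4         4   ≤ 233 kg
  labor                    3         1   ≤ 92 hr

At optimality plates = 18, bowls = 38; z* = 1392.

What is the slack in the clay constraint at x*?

clay used = 4·18 + 4·38 = 224; slack = 233 − 224 = 9.

9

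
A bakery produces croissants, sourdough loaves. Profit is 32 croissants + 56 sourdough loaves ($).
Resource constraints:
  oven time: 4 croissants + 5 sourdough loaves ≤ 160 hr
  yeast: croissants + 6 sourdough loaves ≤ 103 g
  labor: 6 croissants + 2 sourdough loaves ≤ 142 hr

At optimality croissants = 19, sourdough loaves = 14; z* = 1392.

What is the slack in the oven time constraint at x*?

oven time used = 4·19 + 5·14 = 146; slack = 160 − 146 = 14.

14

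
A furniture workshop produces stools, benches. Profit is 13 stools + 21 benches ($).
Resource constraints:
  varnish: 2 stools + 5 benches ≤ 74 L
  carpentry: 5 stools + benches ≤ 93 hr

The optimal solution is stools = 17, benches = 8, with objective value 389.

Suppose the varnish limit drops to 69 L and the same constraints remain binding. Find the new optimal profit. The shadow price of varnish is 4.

369

Δb = -5, so new z* = 389 + (4)·(-5) = 389 − 20 = 369.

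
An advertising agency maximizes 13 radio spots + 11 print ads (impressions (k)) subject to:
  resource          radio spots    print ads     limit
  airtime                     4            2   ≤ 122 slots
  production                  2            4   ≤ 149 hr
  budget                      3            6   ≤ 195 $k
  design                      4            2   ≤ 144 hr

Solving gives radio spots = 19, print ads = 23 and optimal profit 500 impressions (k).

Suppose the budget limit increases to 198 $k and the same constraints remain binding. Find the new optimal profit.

At the optimum: airtime uses 122 of 122 (binding); production uses 130 of 149 (slack = 19); budget uses 195 of 195 (binding); design uses 122 of 144 (slack = 22).
Slack constraints have shadow price 0 (complementary slackness).
The binding rows give the dual system: 4·y_airtime + 3·y_budget = 13 and 2·y_airtime + 6·y_budget = 11.
This yields shadow prices y_airtime = 2.5, y_budget = 1.
Δz = y_budget·Δb = 1 × (3) = 3, so new z* = 500 + 3 = 503.

503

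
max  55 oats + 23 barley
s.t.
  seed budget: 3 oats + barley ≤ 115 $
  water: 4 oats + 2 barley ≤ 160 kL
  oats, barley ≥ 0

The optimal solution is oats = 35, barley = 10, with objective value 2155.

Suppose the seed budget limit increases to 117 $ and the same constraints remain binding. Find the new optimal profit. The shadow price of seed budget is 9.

Δb = 2, so new z* = 2155 + (9)·(2) = 2155 + 18 = 2173.

2173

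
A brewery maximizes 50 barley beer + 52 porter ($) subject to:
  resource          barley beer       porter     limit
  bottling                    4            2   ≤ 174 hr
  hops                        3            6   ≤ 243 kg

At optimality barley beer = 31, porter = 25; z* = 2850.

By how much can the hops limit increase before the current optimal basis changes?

279

Binding constraints: bottling, hops. The basis is B = [[4,2],[3,6]] with det 18.
Per unit increase in hops, x* moves by d = (-0.1111, 0.2222).
The basis stays optimal until barley beer reaches 0; allowable increase = 279 kg.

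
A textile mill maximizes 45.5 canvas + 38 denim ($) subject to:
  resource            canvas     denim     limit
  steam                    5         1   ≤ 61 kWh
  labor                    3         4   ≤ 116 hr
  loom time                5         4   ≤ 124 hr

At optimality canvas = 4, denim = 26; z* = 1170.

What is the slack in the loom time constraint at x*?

loom time used = 5·4 + 4·26 = 124; slack = 124 − 124 = 0.

0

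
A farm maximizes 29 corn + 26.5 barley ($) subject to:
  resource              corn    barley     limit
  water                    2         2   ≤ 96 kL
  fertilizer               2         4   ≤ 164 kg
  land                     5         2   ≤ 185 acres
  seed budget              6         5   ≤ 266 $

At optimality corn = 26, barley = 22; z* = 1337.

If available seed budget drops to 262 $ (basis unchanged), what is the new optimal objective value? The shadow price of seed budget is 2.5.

1327

Δb = -4, so new z* = 1337 + (2.5)·(-4) = 1337 − 10 = 1327.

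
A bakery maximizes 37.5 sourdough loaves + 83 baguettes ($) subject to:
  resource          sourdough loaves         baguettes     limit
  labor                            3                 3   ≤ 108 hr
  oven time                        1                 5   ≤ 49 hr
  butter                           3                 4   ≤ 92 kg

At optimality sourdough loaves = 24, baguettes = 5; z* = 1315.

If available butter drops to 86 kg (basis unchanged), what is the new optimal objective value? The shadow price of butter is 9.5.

Δb = -6, so new z* = 1315 + (9.5)·(-6) = 1315 − 57 = 1258.

1258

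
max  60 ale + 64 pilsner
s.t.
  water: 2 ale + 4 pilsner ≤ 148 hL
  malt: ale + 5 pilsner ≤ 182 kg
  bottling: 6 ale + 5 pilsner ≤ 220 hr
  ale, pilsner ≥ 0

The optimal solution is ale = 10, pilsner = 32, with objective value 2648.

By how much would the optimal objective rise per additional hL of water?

6

At the optimum: water uses 148 of 148 (binding); malt uses 170 of 182 (slack = 12); bottling uses 220 of 220 (binding).
Slack constraints have shadow price 0 (complementary slackness).
The binding rows give the dual system: 2·y_water + 6·y_bottling = 60 and 4·y_water + 5·y_bottling = 64.
Solving: y_water = 6, y_bottling = 8.
Shadow price of water = 6.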